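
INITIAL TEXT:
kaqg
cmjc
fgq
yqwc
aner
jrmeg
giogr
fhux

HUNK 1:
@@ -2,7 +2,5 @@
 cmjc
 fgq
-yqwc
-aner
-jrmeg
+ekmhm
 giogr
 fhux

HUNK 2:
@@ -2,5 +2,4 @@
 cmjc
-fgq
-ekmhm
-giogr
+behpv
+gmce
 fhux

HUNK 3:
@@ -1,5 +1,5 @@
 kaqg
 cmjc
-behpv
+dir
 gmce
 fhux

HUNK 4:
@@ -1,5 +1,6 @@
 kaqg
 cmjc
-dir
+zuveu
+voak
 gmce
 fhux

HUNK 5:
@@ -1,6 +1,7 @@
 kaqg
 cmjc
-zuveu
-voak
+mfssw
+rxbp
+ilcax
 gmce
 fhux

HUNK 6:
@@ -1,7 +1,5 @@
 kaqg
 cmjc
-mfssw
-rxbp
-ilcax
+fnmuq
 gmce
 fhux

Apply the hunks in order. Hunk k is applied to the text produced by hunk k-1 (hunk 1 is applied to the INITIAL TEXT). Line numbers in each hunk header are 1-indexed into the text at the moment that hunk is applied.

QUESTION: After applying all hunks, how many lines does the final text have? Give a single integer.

Answer: 5

Derivation:
Hunk 1: at line 2 remove [yqwc,aner,jrmeg] add [ekmhm] -> 6 lines: kaqg cmjc fgq ekmhm giogr fhux
Hunk 2: at line 2 remove [fgq,ekmhm,giogr] add [behpv,gmce] -> 5 lines: kaqg cmjc behpv gmce fhux
Hunk 3: at line 1 remove [behpv] add [dir] -> 5 lines: kaqg cmjc dir gmce fhux
Hunk 4: at line 1 remove [dir] add [zuveu,voak] -> 6 lines: kaqg cmjc zuveu voak gmce fhux
Hunk 5: at line 1 remove [zuveu,voak] add [mfssw,rxbp,ilcax] -> 7 lines: kaqg cmjc mfssw rxbp ilcax gmce fhux
Hunk 6: at line 1 remove [mfssw,rxbp,ilcax] add [fnmuq] -> 5 lines: kaqg cmjc fnmuq gmce fhux
Final line count: 5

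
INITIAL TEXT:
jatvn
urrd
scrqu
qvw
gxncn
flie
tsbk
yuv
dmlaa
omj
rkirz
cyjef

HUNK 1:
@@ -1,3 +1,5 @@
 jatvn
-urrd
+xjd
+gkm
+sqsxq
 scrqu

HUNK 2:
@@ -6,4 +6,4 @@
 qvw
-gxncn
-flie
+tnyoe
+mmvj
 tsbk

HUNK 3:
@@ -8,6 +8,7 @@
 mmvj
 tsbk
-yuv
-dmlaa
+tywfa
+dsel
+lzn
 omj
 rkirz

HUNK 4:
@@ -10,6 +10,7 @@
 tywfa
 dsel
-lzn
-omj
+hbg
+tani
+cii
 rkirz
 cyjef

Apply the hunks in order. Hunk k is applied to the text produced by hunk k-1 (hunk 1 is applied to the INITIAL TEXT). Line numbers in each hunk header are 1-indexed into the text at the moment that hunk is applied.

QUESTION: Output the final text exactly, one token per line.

Hunk 1: at line 1 remove [urrd] add [xjd,gkm,sqsxq] -> 14 lines: jatvn xjd gkm sqsxq scrqu qvw gxncn flie tsbk yuv dmlaa omj rkirz cyjef
Hunk 2: at line 6 remove [gxncn,flie] add [tnyoe,mmvj] -> 14 lines: jatvn xjd gkm sqsxq scrqu qvw tnyoe mmvj tsbk yuv dmlaa omj rkirz cyjef
Hunk 3: at line 8 remove [yuv,dmlaa] add [tywfa,dsel,lzn] -> 15 lines: jatvn xjd gkm sqsxq scrqu qvw tnyoe mmvj tsbk tywfa dsel lzn omj rkirz cyjef
Hunk 4: at line 10 remove [lzn,omj] add [hbg,tani,cii] -> 16 lines: jatvn xjd gkm sqsxq scrqu qvw tnyoe mmvj tsbk tywfa dsel hbg tani cii rkirz cyjef

Answer: jatvn
xjd
gkm
sqsxq
scrqu
qvw
tnyoe
mmvj
tsbk
tywfa
dsel
hbg
tani
cii
rkirz
cyjef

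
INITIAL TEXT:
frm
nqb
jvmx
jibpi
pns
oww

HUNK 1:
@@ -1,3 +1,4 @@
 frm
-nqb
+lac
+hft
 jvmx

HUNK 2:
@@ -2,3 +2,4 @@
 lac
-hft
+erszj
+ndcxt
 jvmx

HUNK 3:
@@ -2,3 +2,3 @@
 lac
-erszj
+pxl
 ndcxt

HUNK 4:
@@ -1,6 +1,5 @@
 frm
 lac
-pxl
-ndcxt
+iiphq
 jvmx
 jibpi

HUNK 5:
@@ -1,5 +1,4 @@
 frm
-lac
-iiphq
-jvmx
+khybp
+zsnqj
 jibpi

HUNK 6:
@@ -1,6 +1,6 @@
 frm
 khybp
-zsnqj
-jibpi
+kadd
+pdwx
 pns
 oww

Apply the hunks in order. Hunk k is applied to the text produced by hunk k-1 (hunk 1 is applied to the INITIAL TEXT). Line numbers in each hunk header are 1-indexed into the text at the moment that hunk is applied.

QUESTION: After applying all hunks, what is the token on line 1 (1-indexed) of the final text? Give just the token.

Answer: frm

Derivation:
Hunk 1: at line 1 remove [nqb] add [lac,hft] -> 7 lines: frm lac hft jvmx jibpi pns oww
Hunk 2: at line 2 remove [hft] add [erszj,ndcxt] -> 8 lines: frm lac erszj ndcxt jvmx jibpi pns oww
Hunk 3: at line 2 remove [erszj] add [pxl] -> 8 lines: frm lac pxl ndcxt jvmx jibpi pns oww
Hunk 4: at line 1 remove [pxl,ndcxt] add [iiphq] -> 7 lines: frm lac iiphq jvmx jibpi pns oww
Hunk 5: at line 1 remove [lac,iiphq,jvmx] add [khybp,zsnqj] -> 6 lines: frm khybp zsnqj jibpi pns oww
Hunk 6: at line 1 remove [zsnqj,jibpi] add [kadd,pdwx] -> 6 lines: frm khybp kadd pdwx pns oww
Final line 1: frm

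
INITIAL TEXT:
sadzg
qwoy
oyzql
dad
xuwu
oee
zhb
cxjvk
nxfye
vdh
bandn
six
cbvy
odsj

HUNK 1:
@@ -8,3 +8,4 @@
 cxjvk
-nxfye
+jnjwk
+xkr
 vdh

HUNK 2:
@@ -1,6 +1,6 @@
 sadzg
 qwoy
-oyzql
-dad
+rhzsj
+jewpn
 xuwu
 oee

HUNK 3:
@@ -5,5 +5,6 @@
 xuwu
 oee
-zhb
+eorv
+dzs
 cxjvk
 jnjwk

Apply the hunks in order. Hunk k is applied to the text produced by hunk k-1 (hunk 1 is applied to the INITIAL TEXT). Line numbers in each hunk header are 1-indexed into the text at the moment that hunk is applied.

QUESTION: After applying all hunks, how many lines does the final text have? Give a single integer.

Hunk 1: at line 8 remove [nxfye] add [jnjwk,xkr] -> 15 lines: sadzg qwoy oyzql dad xuwu oee zhb cxjvk jnjwk xkr vdh bandn six cbvy odsj
Hunk 2: at line 1 remove [oyzql,dad] add [rhzsj,jewpn] -> 15 lines: sadzg qwoy rhzsj jewpn xuwu oee zhb cxjvk jnjwk xkr vdh bandn six cbvy odsj
Hunk 3: at line 5 remove [zhb] add [eorv,dzs] -> 16 lines: sadzg qwoy rhzsj jewpn xuwu oee eorv dzs cxjvk jnjwk xkr vdh bandn six cbvy odsj
Final line count: 16

Answer: 16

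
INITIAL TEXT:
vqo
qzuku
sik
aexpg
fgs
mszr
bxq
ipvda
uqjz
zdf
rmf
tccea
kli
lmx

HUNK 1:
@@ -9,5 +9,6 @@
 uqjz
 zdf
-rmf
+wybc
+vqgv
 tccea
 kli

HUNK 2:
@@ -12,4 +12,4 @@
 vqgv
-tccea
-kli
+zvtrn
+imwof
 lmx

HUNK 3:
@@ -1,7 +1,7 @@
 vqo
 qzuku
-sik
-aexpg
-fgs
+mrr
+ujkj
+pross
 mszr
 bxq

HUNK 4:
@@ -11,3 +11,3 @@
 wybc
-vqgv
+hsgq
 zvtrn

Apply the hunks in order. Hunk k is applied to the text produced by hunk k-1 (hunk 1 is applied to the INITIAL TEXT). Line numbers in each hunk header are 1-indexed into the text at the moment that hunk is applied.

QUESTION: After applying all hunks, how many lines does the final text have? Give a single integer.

Hunk 1: at line 9 remove [rmf] add [wybc,vqgv] -> 15 lines: vqo qzuku sik aexpg fgs mszr bxq ipvda uqjz zdf wybc vqgv tccea kli lmx
Hunk 2: at line 12 remove [tccea,kli] add [zvtrn,imwof] -> 15 lines: vqo qzuku sik aexpg fgs mszr bxq ipvda uqjz zdf wybc vqgv zvtrn imwof lmx
Hunk 3: at line 1 remove [sik,aexpg,fgs] add [mrr,ujkj,pross] -> 15 lines: vqo qzuku mrr ujkj pross mszr bxq ipvda uqjz zdf wybc vqgv zvtrn imwof lmx
Hunk 4: at line 11 remove [vqgv] add [hsgq] -> 15 lines: vqo qzuku mrr ujkj pross mszr bxq ipvda uqjz zdf wybc hsgq zvtrn imwof lmx
Final line count: 15

Answer: 15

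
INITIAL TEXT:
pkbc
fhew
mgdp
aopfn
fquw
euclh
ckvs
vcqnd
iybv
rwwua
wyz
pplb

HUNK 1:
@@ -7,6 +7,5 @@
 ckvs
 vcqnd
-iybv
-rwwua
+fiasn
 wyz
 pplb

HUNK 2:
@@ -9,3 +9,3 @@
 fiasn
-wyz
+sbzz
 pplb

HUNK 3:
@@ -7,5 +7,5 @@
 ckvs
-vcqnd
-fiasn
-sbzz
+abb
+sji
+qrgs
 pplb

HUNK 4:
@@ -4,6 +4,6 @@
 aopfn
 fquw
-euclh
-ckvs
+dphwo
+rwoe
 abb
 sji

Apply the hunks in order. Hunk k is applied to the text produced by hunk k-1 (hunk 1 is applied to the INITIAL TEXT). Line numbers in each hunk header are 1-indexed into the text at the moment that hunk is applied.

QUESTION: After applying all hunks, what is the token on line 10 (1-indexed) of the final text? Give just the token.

Hunk 1: at line 7 remove [iybv,rwwua] add [fiasn] -> 11 lines: pkbc fhew mgdp aopfn fquw euclh ckvs vcqnd fiasn wyz pplb
Hunk 2: at line 9 remove [wyz] add [sbzz] -> 11 lines: pkbc fhew mgdp aopfn fquw euclh ckvs vcqnd fiasn sbzz pplb
Hunk 3: at line 7 remove [vcqnd,fiasn,sbzz] add [abb,sji,qrgs] -> 11 lines: pkbc fhew mgdp aopfn fquw euclh ckvs abb sji qrgs pplb
Hunk 4: at line 4 remove [euclh,ckvs] add [dphwo,rwoe] -> 11 lines: pkbc fhew mgdp aopfn fquw dphwo rwoe abb sji qrgs pplb
Final line 10: qrgs

Answer: qrgs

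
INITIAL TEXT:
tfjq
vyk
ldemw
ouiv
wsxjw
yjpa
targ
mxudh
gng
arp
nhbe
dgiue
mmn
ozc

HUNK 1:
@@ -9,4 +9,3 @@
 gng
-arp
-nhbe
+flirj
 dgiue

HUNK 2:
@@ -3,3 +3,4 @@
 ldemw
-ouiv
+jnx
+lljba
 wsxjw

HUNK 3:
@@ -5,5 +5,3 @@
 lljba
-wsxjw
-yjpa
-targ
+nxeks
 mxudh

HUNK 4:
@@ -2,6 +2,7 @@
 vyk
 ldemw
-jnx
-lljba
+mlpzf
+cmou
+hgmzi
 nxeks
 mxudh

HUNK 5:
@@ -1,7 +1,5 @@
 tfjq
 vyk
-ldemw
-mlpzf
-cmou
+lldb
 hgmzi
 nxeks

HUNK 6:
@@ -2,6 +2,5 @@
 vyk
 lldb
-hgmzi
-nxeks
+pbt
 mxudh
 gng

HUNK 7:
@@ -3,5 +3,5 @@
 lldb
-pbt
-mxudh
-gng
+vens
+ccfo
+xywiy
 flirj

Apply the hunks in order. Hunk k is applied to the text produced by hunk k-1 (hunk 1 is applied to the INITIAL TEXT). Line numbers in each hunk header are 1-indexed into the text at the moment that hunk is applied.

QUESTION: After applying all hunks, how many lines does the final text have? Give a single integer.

Answer: 10

Derivation:
Hunk 1: at line 9 remove [arp,nhbe] add [flirj] -> 13 lines: tfjq vyk ldemw ouiv wsxjw yjpa targ mxudh gng flirj dgiue mmn ozc
Hunk 2: at line 3 remove [ouiv] add [jnx,lljba] -> 14 lines: tfjq vyk ldemw jnx lljba wsxjw yjpa targ mxudh gng flirj dgiue mmn ozc
Hunk 3: at line 5 remove [wsxjw,yjpa,targ] add [nxeks] -> 12 lines: tfjq vyk ldemw jnx lljba nxeks mxudh gng flirj dgiue mmn ozc
Hunk 4: at line 2 remove [jnx,lljba] add [mlpzf,cmou,hgmzi] -> 13 lines: tfjq vyk ldemw mlpzf cmou hgmzi nxeks mxudh gng flirj dgiue mmn ozc
Hunk 5: at line 1 remove [ldemw,mlpzf,cmou] add [lldb] -> 11 lines: tfjq vyk lldb hgmzi nxeks mxudh gng flirj dgiue mmn ozc
Hunk 6: at line 2 remove [hgmzi,nxeks] add [pbt] -> 10 lines: tfjq vyk lldb pbt mxudh gng flirj dgiue mmn ozc
Hunk 7: at line 3 remove [pbt,mxudh,gng] add [vens,ccfo,xywiy] -> 10 lines: tfjq vyk lldb vens ccfo xywiy flirj dgiue mmn ozc
Final line count: 10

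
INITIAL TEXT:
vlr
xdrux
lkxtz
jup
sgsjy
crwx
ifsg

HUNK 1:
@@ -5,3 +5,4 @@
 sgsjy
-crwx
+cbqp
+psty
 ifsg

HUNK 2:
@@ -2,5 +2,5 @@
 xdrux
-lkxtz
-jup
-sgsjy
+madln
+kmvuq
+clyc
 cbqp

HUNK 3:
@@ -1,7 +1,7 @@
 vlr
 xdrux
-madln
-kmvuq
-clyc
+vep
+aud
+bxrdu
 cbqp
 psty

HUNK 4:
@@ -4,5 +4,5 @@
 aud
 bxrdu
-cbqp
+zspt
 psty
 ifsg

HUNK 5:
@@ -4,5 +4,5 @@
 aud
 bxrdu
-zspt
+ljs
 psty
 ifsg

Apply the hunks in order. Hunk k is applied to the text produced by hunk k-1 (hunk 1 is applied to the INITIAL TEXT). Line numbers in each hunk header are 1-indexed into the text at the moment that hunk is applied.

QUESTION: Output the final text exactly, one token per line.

Answer: vlr
xdrux
vep
aud
bxrdu
ljs
psty
ifsg

Derivation:
Hunk 1: at line 5 remove [crwx] add [cbqp,psty] -> 8 lines: vlr xdrux lkxtz jup sgsjy cbqp psty ifsg
Hunk 2: at line 2 remove [lkxtz,jup,sgsjy] add [madln,kmvuq,clyc] -> 8 lines: vlr xdrux madln kmvuq clyc cbqp psty ifsg
Hunk 3: at line 1 remove [madln,kmvuq,clyc] add [vep,aud,bxrdu] -> 8 lines: vlr xdrux vep aud bxrdu cbqp psty ifsg
Hunk 4: at line 4 remove [cbqp] add [zspt] -> 8 lines: vlr xdrux vep aud bxrdu zspt psty ifsg
Hunk 5: at line 4 remove [zspt] add [ljs] -> 8 lines: vlr xdrux vep aud bxrdu ljs psty ifsg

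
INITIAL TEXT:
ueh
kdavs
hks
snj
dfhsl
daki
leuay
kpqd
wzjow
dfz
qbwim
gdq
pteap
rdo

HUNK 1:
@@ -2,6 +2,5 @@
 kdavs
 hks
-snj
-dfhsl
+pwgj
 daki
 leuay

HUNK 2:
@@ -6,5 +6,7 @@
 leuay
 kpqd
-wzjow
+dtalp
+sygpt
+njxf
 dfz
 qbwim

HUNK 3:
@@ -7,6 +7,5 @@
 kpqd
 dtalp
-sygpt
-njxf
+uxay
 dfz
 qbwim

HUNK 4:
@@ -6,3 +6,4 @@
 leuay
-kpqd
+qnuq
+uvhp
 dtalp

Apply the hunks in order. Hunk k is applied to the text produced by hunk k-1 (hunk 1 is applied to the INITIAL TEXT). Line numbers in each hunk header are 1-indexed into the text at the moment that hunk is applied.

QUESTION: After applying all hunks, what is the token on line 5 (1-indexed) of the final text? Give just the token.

Hunk 1: at line 2 remove [snj,dfhsl] add [pwgj] -> 13 lines: ueh kdavs hks pwgj daki leuay kpqd wzjow dfz qbwim gdq pteap rdo
Hunk 2: at line 6 remove [wzjow] add [dtalp,sygpt,njxf] -> 15 lines: ueh kdavs hks pwgj daki leuay kpqd dtalp sygpt njxf dfz qbwim gdq pteap rdo
Hunk 3: at line 7 remove [sygpt,njxf] add [uxay] -> 14 lines: ueh kdavs hks pwgj daki leuay kpqd dtalp uxay dfz qbwim gdq pteap rdo
Hunk 4: at line 6 remove [kpqd] add [qnuq,uvhp] -> 15 lines: ueh kdavs hks pwgj daki leuay qnuq uvhp dtalp uxay dfz qbwim gdq pteap rdo
Final line 5: daki

Answer: daki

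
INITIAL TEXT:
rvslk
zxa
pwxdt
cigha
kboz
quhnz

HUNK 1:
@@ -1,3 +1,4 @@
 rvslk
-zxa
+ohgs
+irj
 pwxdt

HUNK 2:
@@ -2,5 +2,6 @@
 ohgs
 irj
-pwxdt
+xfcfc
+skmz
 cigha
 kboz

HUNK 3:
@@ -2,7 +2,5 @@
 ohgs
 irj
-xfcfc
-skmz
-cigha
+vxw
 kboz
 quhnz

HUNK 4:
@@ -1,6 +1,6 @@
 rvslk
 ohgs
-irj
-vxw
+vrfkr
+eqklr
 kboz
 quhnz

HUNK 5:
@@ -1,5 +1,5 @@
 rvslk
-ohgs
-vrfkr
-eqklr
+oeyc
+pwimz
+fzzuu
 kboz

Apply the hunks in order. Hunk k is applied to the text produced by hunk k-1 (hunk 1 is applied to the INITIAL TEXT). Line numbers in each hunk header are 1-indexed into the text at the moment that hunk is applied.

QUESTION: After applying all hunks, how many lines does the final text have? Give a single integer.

Hunk 1: at line 1 remove [zxa] add [ohgs,irj] -> 7 lines: rvslk ohgs irj pwxdt cigha kboz quhnz
Hunk 2: at line 2 remove [pwxdt] add [xfcfc,skmz] -> 8 lines: rvslk ohgs irj xfcfc skmz cigha kboz quhnz
Hunk 3: at line 2 remove [xfcfc,skmz,cigha] add [vxw] -> 6 lines: rvslk ohgs irj vxw kboz quhnz
Hunk 4: at line 1 remove [irj,vxw] add [vrfkr,eqklr] -> 6 lines: rvslk ohgs vrfkr eqklr kboz quhnz
Hunk 5: at line 1 remove [ohgs,vrfkr,eqklr] add [oeyc,pwimz,fzzuu] -> 6 lines: rvslk oeyc pwimz fzzuu kboz quhnz
Final line count: 6

Answer: 6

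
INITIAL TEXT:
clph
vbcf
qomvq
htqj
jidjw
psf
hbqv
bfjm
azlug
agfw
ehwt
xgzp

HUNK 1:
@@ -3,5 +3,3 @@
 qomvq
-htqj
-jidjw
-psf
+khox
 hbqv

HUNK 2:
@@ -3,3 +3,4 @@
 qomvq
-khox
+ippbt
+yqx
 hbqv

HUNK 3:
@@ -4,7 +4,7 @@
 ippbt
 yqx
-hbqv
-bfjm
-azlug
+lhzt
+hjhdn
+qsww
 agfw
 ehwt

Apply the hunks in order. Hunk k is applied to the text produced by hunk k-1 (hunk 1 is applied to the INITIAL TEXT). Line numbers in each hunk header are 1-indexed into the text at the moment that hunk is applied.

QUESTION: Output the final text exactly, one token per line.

Hunk 1: at line 3 remove [htqj,jidjw,psf] add [khox] -> 10 lines: clph vbcf qomvq khox hbqv bfjm azlug agfw ehwt xgzp
Hunk 2: at line 3 remove [khox] add [ippbt,yqx] -> 11 lines: clph vbcf qomvq ippbt yqx hbqv bfjm azlug agfw ehwt xgzp
Hunk 3: at line 4 remove [hbqv,bfjm,azlug] add [lhzt,hjhdn,qsww] -> 11 lines: clph vbcf qomvq ippbt yqx lhzt hjhdn qsww agfw ehwt xgzp

Answer: clph
vbcf
qomvq
ippbt
yqx
lhzt
hjhdn
qsww
agfw
ehwt
xgzp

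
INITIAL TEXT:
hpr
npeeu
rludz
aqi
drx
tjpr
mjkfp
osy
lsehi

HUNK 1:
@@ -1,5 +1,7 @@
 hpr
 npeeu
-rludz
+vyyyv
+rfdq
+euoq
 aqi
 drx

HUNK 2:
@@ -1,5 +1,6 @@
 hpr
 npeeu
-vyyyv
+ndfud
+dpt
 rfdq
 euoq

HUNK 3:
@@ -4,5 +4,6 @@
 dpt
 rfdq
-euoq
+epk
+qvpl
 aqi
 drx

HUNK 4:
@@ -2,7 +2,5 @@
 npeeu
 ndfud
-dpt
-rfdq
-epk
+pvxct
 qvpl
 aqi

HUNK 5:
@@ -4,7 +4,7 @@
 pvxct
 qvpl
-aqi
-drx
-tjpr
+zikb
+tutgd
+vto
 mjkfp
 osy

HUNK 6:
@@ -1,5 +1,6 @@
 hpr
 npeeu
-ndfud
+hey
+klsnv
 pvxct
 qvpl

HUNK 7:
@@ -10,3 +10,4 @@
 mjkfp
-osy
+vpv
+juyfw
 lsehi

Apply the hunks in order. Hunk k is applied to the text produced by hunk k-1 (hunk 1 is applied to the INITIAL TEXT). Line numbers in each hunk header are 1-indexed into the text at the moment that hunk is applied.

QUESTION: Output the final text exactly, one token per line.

Answer: hpr
npeeu
hey
klsnv
pvxct
qvpl
zikb
tutgd
vto
mjkfp
vpv
juyfw
lsehi

Derivation:
Hunk 1: at line 1 remove [rludz] add [vyyyv,rfdq,euoq] -> 11 lines: hpr npeeu vyyyv rfdq euoq aqi drx tjpr mjkfp osy lsehi
Hunk 2: at line 1 remove [vyyyv] add [ndfud,dpt] -> 12 lines: hpr npeeu ndfud dpt rfdq euoq aqi drx tjpr mjkfp osy lsehi
Hunk 3: at line 4 remove [euoq] add [epk,qvpl] -> 13 lines: hpr npeeu ndfud dpt rfdq epk qvpl aqi drx tjpr mjkfp osy lsehi
Hunk 4: at line 2 remove [dpt,rfdq,epk] add [pvxct] -> 11 lines: hpr npeeu ndfud pvxct qvpl aqi drx tjpr mjkfp osy lsehi
Hunk 5: at line 4 remove [aqi,drx,tjpr] add [zikb,tutgd,vto] -> 11 lines: hpr npeeu ndfud pvxct qvpl zikb tutgd vto mjkfp osy lsehi
Hunk 6: at line 1 remove [ndfud] add [hey,klsnv] -> 12 lines: hpr npeeu hey klsnv pvxct qvpl zikb tutgd vto mjkfp osy lsehi
Hunk 7: at line 10 remove [osy] add [vpv,juyfw] -> 13 lines: hpr npeeu hey klsnv pvxct qvpl zikb tutgd vto mjkfp vpv juyfw lsehi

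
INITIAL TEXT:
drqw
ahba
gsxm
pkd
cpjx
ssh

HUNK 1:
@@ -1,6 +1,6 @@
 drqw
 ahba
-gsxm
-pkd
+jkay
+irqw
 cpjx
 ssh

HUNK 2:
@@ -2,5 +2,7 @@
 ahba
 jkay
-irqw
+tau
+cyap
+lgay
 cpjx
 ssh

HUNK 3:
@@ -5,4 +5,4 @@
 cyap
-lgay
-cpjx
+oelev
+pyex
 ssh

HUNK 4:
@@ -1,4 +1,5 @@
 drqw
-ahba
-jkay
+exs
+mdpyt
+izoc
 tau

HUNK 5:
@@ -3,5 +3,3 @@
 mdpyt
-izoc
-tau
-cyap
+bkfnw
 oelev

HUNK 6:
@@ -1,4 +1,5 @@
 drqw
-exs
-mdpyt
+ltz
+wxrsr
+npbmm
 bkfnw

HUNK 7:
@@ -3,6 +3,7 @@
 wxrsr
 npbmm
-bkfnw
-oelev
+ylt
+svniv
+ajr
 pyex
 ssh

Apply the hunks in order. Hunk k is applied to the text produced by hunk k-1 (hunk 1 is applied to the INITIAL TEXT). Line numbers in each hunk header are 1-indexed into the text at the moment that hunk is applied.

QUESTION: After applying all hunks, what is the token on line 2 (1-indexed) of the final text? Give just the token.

Hunk 1: at line 1 remove [gsxm,pkd] add [jkay,irqw] -> 6 lines: drqw ahba jkay irqw cpjx ssh
Hunk 2: at line 2 remove [irqw] add [tau,cyap,lgay] -> 8 lines: drqw ahba jkay tau cyap lgay cpjx ssh
Hunk 3: at line 5 remove [lgay,cpjx] add [oelev,pyex] -> 8 lines: drqw ahba jkay tau cyap oelev pyex ssh
Hunk 4: at line 1 remove [ahba,jkay] add [exs,mdpyt,izoc] -> 9 lines: drqw exs mdpyt izoc tau cyap oelev pyex ssh
Hunk 5: at line 3 remove [izoc,tau,cyap] add [bkfnw] -> 7 lines: drqw exs mdpyt bkfnw oelev pyex ssh
Hunk 6: at line 1 remove [exs,mdpyt] add [ltz,wxrsr,npbmm] -> 8 lines: drqw ltz wxrsr npbmm bkfnw oelev pyex ssh
Hunk 7: at line 3 remove [bkfnw,oelev] add [ylt,svniv,ajr] -> 9 lines: drqw ltz wxrsr npbmm ylt svniv ajr pyex ssh
Final line 2: ltz

Answer: ltz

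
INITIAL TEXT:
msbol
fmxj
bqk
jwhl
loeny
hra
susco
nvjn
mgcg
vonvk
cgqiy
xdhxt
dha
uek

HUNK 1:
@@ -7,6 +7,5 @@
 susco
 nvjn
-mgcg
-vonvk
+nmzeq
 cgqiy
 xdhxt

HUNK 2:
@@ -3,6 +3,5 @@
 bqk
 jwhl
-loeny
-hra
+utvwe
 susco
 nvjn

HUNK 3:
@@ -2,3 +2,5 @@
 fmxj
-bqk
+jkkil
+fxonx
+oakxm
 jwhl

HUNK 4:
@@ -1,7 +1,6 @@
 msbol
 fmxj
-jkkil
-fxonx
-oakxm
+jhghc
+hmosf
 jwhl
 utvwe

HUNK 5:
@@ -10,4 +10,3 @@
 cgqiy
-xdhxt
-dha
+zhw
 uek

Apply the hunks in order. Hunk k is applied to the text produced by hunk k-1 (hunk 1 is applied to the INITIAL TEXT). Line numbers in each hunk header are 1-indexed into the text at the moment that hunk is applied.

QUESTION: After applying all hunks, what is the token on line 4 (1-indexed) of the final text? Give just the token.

Answer: hmosf

Derivation:
Hunk 1: at line 7 remove [mgcg,vonvk] add [nmzeq] -> 13 lines: msbol fmxj bqk jwhl loeny hra susco nvjn nmzeq cgqiy xdhxt dha uek
Hunk 2: at line 3 remove [loeny,hra] add [utvwe] -> 12 lines: msbol fmxj bqk jwhl utvwe susco nvjn nmzeq cgqiy xdhxt dha uek
Hunk 3: at line 2 remove [bqk] add [jkkil,fxonx,oakxm] -> 14 lines: msbol fmxj jkkil fxonx oakxm jwhl utvwe susco nvjn nmzeq cgqiy xdhxt dha uek
Hunk 4: at line 1 remove [jkkil,fxonx,oakxm] add [jhghc,hmosf] -> 13 lines: msbol fmxj jhghc hmosf jwhl utvwe susco nvjn nmzeq cgqiy xdhxt dha uek
Hunk 5: at line 10 remove [xdhxt,dha] add [zhw] -> 12 lines: msbol fmxj jhghc hmosf jwhl utvwe susco nvjn nmzeq cgqiy zhw uek
Final line 4: hmosf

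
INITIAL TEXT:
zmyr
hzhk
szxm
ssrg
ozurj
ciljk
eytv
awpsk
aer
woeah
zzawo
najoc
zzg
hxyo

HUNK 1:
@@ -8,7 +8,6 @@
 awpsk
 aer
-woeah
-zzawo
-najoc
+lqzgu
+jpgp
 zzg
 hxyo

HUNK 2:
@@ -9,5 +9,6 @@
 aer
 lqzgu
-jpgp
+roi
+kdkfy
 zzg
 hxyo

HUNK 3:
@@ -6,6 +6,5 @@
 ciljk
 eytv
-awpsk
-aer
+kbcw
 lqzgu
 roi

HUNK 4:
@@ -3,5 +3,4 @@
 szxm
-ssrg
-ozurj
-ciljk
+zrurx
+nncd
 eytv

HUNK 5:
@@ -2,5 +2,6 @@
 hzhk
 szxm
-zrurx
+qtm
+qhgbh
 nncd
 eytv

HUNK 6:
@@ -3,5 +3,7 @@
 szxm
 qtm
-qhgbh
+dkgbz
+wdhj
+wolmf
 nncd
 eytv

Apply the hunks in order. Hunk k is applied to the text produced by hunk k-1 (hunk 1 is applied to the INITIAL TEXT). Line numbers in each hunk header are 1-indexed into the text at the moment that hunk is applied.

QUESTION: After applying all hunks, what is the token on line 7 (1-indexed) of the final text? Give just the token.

Answer: wolmf

Derivation:
Hunk 1: at line 8 remove [woeah,zzawo,najoc] add [lqzgu,jpgp] -> 13 lines: zmyr hzhk szxm ssrg ozurj ciljk eytv awpsk aer lqzgu jpgp zzg hxyo
Hunk 2: at line 9 remove [jpgp] add [roi,kdkfy] -> 14 lines: zmyr hzhk szxm ssrg ozurj ciljk eytv awpsk aer lqzgu roi kdkfy zzg hxyo
Hunk 3: at line 6 remove [awpsk,aer] add [kbcw] -> 13 lines: zmyr hzhk szxm ssrg ozurj ciljk eytv kbcw lqzgu roi kdkfy zzg hxyo
Hunk 4: at line 3 remove [ssrg,ozurj,ciljk] add [zrurx,nncd] -> 12 lines: zmyr hzhk szxm zrurx nncd eytv kbcw lqzgu roi kdkfy zzg hxyo
Hunk 5: at line 2 remove [zrurx] add [qtm,qhgbh] -> 13 lines: zmyr hzhk szxm qtm qhgbh nncd eytv kbcw lqzgu roi kdkfy zzg hxyo
Hunk 6: at line 3 remove [qhgbh] add [dkgbz,wdhj,wolmf] -> 15 lines: zmyr hzhk szxm qtm dkgbz wdhj wolmf nncd eytv kbcw lqzgu roi kdkfy zzg hxyo
Final line 7: wolmf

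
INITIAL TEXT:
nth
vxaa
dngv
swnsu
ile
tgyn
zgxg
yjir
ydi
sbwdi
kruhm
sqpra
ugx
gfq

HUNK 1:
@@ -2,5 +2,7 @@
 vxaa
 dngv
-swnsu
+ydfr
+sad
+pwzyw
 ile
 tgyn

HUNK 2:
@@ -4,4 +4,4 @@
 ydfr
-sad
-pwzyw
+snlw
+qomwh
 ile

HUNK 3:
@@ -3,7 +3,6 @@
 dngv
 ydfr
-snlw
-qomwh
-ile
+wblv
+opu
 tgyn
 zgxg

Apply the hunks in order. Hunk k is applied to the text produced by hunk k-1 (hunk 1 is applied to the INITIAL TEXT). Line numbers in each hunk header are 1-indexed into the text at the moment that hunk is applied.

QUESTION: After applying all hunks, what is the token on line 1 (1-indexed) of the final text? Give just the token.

Answer: nth

Derivation:
Hunk 1: at line 2 remove [swnsu] add [ydfr,sad,pwzyw] -> 16 lines: nth vxaa dngv ydfr sad pwzyw ile tgyn zgxg yjir ydi sbwdi kruhm sqpra ugx gfq
Hunk 2: at line 4 remove [sad,pwzyw] add [snlw,qomwh] -> 16 lines: nth vxaa dngv ydfr snlw qomwh ile tgyn zgxg yjir ydi sbwdi kruhm sqpra ugx gfq
Hunk 3: at line 3 remove [snlw,qomwh,ile] add [wblv,opu] -> 15 lines: nth vxaa dngv ydfr wblv opu tgyn zgxg yjir ydi sbwdi kruhm sqpra ugx gfq
Final line 1: nth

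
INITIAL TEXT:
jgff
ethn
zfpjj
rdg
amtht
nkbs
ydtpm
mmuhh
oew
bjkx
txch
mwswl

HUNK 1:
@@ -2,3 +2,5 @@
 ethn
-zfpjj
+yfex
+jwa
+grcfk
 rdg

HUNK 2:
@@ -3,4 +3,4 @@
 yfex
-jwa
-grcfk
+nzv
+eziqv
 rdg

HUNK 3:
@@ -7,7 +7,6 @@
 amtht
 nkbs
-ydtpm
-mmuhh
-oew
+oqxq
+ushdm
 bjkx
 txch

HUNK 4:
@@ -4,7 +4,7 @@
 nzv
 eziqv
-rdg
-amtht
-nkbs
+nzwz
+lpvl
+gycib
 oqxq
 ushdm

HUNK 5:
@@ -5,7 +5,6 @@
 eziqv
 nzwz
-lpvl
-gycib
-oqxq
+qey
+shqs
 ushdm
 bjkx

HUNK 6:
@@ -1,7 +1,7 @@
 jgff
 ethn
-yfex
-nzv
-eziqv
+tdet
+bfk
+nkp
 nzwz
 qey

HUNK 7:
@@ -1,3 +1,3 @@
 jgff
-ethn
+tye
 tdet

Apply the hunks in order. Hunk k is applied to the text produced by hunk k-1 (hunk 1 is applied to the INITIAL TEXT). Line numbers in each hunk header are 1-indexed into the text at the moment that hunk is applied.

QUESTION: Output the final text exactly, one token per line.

Hunk 1: at line 2 remove [zfpjj] add [yfex,jwa,grcfk] -> 14 lines: jgff ethn yfex jwa grcfk rdg amtht nkbs ydtpm mmuhh oew bjkx txch mwswl
Hunk 2: at line 3 remove [jwa,grcfk] add [nzv,eziqv] -> 14 lines: jgff ethn yfex nzv eziqv rdg amtht nkbs ydtpm mmuhh oew bjkx txch mwswl
Hunk 3: at line 7 remove [ydtpm,mmuhh,oew] add [oqxq,ushdm] -> 13 lines: jgff ethn yfex nzv eziqv rdg amtht nkbs oqxq ushdm bjkx txch mwswl
Hunk 4: at line 4 remove [rdg,amtht,nkbs] add [nzwz,lpvl,gycib] -> 13 lines: jgff ethn yfex nzv eziqv nzwz lpvl gycib oqxq ushdm bjkx txch mwswl
Hunk 5: at line 5 remove [lpvl,gycib,oqxq] add [qey,shqs] -> 12 lines: jgff ethn yfex nzv eziqv nzwz qey shqs ushdm bjkx txch mwswl
Hunk 6: at line 1 remove [yfex,nzv,eziqv] add [tdet,bfk,nkp] -> 12 lines: jgff ethn tdet bfk nkp nzwz qey shqs ushdm bjkx txch mwswl
Hunk 7: at line 1 remove [ethn] add [tye] -> 12 lines: jgff tye tdet bfk nkp nzwz qey shqs ushdm bjkx txch mwswl

Answer: jgff
tye
tdet
bfk
nkp
nzwz
qey
shqs
ushdm
bjkx
txch
mwswl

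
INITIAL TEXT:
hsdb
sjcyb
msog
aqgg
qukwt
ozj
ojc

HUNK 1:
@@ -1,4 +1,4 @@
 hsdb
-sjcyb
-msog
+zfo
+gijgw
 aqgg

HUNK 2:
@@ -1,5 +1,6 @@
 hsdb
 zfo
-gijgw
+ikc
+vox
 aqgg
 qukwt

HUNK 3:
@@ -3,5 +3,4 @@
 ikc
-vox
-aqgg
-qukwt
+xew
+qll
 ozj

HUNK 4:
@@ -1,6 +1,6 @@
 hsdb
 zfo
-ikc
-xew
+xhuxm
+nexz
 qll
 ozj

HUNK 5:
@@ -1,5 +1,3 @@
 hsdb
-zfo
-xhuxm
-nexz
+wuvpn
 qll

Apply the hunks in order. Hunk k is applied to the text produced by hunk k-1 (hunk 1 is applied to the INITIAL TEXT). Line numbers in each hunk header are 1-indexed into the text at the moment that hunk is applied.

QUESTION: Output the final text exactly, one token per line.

Answer: hsdb
wuvpn
qll
ozj
ojc

Derivation:
Hunk 1: at line 1 remove [sjcyb,msog] add [zfo,gijgw] -> 7 lines: hsdb zfo gijgw aqgg qukwt ozj ojc
Hunk 2: at line 1 remove [gijgw] add [ikc,vox] -> 8 lines: hsdb zfo ikc vox aqgg qukwt ozj ojc
Hunk 3: at line 3 remove [vox,aqgg,qukwt] add [xew,qll] -> 7 lines: hsdb zfo ikc xew qll ozj ojc
Hunk 4: at line 1 remove [ikc,xew] add [xhuxm,nexz] -> 7 lines: hsdb zfo xhuxm nexz qll ozj ojc
Hunk 5: at line 1 remove [zfo,xhuxm,nexz] add [wuvpn] -> 5 lines: hsdb wuvpn qll ozj ojc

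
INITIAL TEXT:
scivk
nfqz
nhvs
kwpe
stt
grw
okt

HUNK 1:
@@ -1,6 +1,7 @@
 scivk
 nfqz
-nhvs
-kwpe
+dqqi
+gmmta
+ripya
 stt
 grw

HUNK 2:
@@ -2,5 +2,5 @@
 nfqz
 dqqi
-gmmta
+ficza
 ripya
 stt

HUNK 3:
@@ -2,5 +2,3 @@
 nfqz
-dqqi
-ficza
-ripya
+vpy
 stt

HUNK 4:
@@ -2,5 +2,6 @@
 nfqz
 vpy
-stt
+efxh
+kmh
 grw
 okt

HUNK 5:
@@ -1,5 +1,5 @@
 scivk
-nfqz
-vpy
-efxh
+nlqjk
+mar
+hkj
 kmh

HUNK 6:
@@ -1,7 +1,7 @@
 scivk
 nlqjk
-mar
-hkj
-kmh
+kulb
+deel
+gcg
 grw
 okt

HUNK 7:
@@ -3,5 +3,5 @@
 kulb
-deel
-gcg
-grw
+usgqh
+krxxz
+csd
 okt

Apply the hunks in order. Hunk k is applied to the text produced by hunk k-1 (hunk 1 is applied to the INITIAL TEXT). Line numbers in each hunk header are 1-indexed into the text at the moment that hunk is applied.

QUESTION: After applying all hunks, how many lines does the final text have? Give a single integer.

Answer: 7

Derivation:
Hunk 1: at line 1 remove [nhvs,kwpe] add [dqqi,gmmta,ripya] -> 8 lines: scivk nfqz dqqi gmmta ripya stt grw okt
Hunk 2: at line 2 remove [gmmta] add [ficza] -> 8 lines: scivk nfqz dqqi ficza ripya stt grw okt
Hunk 3: at line 2 remove [dqqi,ficza,ripya] add [vpy] -> 6 lines: scivk nfqz vpy stt grw okt
Hunk 4: at line 2 remove [stt] add [efxh,kmh] -> 7 lines: scivk nfqz vpy efxh kmh grw okt
Hunk 5: at line 1 remove [nfqz,vpy,efxh] add [nlqjk,mar,hkj] -> 7 lines: scivk nlqjk mar hkj kmh grw okt
Hunk 6: at line 1 remove [mar,hkj,kmh] add [kulb,deel,gcg] -> 7 lines: scivk nlqjk kulb deel gcg grw okt
Hunk 7: at line 3 remove [deel,gcg,grw] add [usgqh,krxxz,csd] -> 7 lines: scivk nlqjk kulb usgqh krxxz csd okt
Final line count: 7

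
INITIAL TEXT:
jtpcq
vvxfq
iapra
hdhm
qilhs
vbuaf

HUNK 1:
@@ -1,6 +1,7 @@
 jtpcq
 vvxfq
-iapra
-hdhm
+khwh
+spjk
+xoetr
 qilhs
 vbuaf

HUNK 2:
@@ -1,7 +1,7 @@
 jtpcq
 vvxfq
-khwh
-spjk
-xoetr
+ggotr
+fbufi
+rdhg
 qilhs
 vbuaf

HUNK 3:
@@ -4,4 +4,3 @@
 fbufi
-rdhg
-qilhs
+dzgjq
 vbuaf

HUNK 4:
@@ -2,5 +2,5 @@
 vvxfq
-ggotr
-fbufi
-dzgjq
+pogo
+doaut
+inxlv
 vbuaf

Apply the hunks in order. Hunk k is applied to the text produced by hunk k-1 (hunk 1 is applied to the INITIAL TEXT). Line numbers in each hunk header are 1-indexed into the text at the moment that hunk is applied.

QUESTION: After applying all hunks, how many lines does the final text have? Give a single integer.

Answer: 6

Derivation:
Hunk 1: at line 1 remove [iapra,hdhm] add [khwh,spjk,xoetr] -> 7 lines: jtpcq vvxfq khwh spjk xoetr qilhs vbuaf
Hunk 2: at line 1 remove [khwh,spjk,xoetr] add [ggotr,fbufi,rdhg] -> 7 lines: jtpcq vvxfq ggotr fbufi rdhg qilhs vbuaf
Hunk 3: at line 4 remove [rdhg,qilhs] add [dzgjq] -> 6 lines: jtpcq vvxfq ggotr fbufi dzgjq vbuaf
Hunk 4: at line 2 remove [ggotr,fbufi,dzgjq] add [pogo,doaut,inxlv] -> 6 lines: jtpcq vvxfq pogo doaut inxlv vbuaf
Final line count: 6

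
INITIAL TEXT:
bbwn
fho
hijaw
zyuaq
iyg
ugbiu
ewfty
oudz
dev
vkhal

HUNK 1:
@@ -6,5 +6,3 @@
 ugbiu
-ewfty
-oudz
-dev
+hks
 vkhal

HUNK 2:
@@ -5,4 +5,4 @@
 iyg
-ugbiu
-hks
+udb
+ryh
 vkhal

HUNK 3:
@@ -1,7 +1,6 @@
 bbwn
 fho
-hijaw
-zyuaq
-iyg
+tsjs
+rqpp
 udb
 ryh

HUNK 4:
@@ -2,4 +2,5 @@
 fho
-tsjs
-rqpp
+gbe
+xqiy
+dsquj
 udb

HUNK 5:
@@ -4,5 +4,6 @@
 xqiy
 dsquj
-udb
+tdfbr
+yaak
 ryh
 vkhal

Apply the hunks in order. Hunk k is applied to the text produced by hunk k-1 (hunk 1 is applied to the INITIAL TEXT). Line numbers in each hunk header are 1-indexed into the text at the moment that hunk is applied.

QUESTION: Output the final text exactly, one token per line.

Answer: bbwn
fho
gbe
xqiy
dsquj
tdfbr
yaak
ryh
vkhal

Derivation:
Hunk 1: at line 6 remove [ewfty,oudz,dev] add [hks] -> 8 lines: bbwn fho hijaw zyuaq iyg ugbiu hks vkhal
Hunk 2: at line 5 remove [ugbiu,hks] add [udb,ryh] -> 8 lines: bbwn fho hijaw zyuaq iyg udb ryh vkhal
Hunk 3: at line 1 remove [hijaw,zyuaq,iyg] add [tsjs,rqpp] -> 7 lines: bbwn fho tsjs rqpp udb ryh vkhal
Hunk 4: at line 2 remove [tsjs,rqpp] add [gbe,xqiy,dsquj] -> 8 lines: bbwn fho gbe xqiy dsquj udb ryh vkhal
Hunk 5: at line 4 remove [udb] add [tdfbr,yaak] -> 9 lines: bbwn fho gbe xqiy dsquj tdfbr yaak ryh vkhal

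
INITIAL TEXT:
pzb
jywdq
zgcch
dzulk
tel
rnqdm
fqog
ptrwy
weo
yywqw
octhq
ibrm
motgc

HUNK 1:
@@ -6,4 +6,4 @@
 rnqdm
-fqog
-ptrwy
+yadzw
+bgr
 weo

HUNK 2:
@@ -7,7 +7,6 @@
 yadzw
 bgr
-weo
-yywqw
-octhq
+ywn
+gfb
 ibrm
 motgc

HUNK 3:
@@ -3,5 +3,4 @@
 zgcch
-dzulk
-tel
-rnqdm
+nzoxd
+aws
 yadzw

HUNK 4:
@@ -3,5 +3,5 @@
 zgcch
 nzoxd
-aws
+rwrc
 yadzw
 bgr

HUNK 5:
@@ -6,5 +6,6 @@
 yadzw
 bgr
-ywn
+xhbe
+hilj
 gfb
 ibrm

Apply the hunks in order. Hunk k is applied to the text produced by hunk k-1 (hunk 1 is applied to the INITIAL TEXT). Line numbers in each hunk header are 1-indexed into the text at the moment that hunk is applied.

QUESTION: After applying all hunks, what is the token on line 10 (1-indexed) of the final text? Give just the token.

Answer: gfb

Derivation:
Hunk 1: at line 6 remove [fqog,ptrwy] add [yadzw,bgr] -> 13 lines: pzb jywdq zgcch dzulk tel rnqdm yadzw bgr weo yywqw octhq ibrm motgc
Hunk 2: at line 7 remove [weo,yywqw,octhq] add [ywn,gfb] -> 12 lines: pzb jywdq zgcch dzulk tel rnqdm yadzw bgr ywn gfb ibrm motgc
Hunk 3: at line 3 remove [dzulk,tel,rnqdm] add [nzoxd,aws] -> 11 lines: pzb jywdq zgcch nzoxd aws yadzw bgr ywn gfb ibrm motgc
Hunk 4: at line 3 remove [aws] add [rwrc] -> 11 lines: pzb jywdq zgcch nzoxd rwrc yadzw bgr ywn gfb ibrm motgc
Hunk 5: at line 6 remove [ywn] add [xhbe,hilj] -> 12 lines: pzb jywdq zgcch nzoxd rwrc yadzw bgr xhbe hilj gfb ibrm motgc
Final line 10: gfb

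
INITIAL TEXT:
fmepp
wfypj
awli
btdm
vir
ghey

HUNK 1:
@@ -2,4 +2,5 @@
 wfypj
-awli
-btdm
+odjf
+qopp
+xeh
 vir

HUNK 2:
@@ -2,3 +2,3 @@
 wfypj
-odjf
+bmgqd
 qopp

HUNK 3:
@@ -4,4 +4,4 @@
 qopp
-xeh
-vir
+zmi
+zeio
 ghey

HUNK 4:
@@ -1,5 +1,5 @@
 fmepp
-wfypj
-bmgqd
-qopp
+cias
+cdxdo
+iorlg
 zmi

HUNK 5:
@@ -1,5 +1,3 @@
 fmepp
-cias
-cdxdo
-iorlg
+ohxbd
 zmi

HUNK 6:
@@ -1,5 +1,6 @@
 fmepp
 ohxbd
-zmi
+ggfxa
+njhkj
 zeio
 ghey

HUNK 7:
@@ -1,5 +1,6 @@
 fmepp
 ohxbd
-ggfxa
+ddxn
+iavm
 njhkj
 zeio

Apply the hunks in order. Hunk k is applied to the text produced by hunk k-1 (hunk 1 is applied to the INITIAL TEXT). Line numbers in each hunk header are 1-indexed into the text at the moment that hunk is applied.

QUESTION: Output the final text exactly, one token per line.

Answer: fmepp
ohxbd
ddxn
iavm
njhkj
zeio
ghey

Derivation:
Hunk 1: at line 2 remove [awli,btdm] add [odjf,qopp,xeh] -> 7 lines: fmepp wfypj odjf qopp xeh vir ghey
Hunk 2: at line 2 remove [odjf] add [bmgqd] -> 7 lines: fmepp wfypj bmgqd qopp xeh vir ghey
Hunk 3: at line 4 remove [xeh,vir] add [zmi,zeio] -> 7 lines: fmepp wfypj bmgqd qopp zmi zeio ghey
Hunk 4: at line 1 remove [wfypj,bmgqd,qopp] add [cias,cdxdo,iorlg] -> 7 lines: fmepp cias cdxdo iorlg zmi zeio ghey
Hunk 5: at line 1 remove [cias,cdxdo,iorlg] add [ohxbd] -> 5 lines: fmepp ohxbd zmi zeio ghey
Hunk 6: at line 1 remove [zmi] add [ggfxa,njhkj] -> 6 lines: fmepp ohxbd ggfxa njhkj zeio ghey
Hunk 7: at line 1 remove [ggfxa] add [ddxn,iavm] -> 7 lines: fmepp ohxbd ddxn iavm njhkj zeio ghey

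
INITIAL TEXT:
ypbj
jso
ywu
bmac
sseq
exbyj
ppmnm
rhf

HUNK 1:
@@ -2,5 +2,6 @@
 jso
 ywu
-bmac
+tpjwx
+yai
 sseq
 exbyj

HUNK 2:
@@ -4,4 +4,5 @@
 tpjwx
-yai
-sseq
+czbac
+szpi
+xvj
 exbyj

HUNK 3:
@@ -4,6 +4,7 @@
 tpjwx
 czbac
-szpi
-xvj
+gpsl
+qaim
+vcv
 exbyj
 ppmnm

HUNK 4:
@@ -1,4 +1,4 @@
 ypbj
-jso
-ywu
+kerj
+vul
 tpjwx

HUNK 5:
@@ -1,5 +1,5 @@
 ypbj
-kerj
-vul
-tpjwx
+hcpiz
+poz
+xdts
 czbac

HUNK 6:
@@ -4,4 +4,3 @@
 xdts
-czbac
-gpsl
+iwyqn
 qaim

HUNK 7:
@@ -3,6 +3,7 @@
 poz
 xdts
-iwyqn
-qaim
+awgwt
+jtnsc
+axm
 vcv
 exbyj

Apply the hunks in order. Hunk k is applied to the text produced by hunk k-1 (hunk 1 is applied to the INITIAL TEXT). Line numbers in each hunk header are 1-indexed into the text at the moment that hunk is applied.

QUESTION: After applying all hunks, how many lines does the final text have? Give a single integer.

Hunk 1: at line 2 remove [bmac] add [tpjwx,yai] -> 9 lines: ypbj jso ywu tpjwx yai sseq exbyj ppmnm rhf
Hunk 2: at line 4 remove [yai,sseq] add [czbac,szpi,xvj] -> 10 lines: ypbj jso ywu tpjwx czbac szpi xvj exbyj ppmnm rhf
Hunk 3: at line 4 remove [szpi,xvj] add [gpsl,qaim,vcv] -> 11 lines: ypbj jso ywu tpjwx czbac gpsl qaim vcv exbyj ppmnm rhf
Hunk 4: at line 1 remove [jso,ywu] add [kerj,vul] -> 11 lines: ypbj kerj vul tpjwx czbac gpsl qaim vcv exbyj ppmnm rhf
Hunk 5: at line 1 remove [kerj,vul,tpjwx] add [hcpiz,poz,xdts] -> 11 lines: ypbj hcpiz poz xdts czbac gpsl qaim vcv exbyj ppmnm rhf
Hunk 6: at line 4 remove [czbac,gpsl] add [iwyqn] -> 10 lines: ypbj hcpiz poz xdts iwyqn qaim vcv exbyj ppmnm rhf
Hunk 7: at line 3 remove [iwyqn,qaim] add [awgwt,jtnsc,axm] -> 11 lines: ypbj hcpiz poz xdts awgwt jtnsc axm vcv exbyj ppmnm rhf
Final line count: 11

Answer: 11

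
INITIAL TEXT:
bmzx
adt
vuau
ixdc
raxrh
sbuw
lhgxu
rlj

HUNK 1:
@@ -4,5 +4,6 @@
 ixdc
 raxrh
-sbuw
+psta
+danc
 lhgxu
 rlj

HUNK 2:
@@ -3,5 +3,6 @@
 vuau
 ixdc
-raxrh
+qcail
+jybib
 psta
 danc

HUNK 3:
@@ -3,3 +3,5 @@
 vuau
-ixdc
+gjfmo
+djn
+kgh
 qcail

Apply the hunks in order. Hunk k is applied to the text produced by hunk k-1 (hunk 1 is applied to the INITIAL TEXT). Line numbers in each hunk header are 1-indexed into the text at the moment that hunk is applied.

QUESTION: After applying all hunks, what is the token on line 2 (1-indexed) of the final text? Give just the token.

Hunk 1: at line 4 remove [sbuw] add [psta,danc] -> 9 lines: bmzx adt vuau ixdc raxrh psta danc lhgxu rlj
Hunk 2: at line 3 remove [raxrh] add [qcail,jybib] -> 10 lines: bmzx adt vuau ixdc qcail jybib psta danc lhgxu rlj
Hunk 3: at line 3 remove [ixdc] add [gjfmo,djn,kgh] -> 12 lines: bmzx adt vuau gjfmo djn kgh qcail jybib psta danc lhgxu rlj
Final line 2: adt

Answer: adt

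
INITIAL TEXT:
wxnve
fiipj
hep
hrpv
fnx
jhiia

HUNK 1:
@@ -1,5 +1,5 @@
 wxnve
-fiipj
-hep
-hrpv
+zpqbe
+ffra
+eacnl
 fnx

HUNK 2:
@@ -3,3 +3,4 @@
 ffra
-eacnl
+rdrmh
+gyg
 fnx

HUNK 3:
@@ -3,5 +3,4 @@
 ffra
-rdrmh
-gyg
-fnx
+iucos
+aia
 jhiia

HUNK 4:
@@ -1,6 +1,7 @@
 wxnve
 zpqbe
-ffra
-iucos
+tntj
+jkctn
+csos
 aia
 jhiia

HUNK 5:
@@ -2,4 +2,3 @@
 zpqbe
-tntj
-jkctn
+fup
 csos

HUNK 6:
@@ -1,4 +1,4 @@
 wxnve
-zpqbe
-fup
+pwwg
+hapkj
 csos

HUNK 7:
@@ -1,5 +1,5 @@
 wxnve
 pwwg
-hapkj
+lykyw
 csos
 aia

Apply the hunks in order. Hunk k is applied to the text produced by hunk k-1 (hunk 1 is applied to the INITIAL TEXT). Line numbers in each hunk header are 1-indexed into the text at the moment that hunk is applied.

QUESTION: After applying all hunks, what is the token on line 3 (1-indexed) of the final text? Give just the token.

Hunk 1: at line 1 remove [fiipj,hep,hrpv] add [zpqbe,ffra,eacnl] -> 6 lines: wxnve zpqbe ffra eacnl fnx jhiia
Hunk 2: at line 3 remove [eacnl] add [rdrmh,gyg] -> 7 lines: wxnve zpqbe ffra rdrmh gyg fnx jhiia
Hunk 3: at line 3 remove [rdrmh,gyg,fnx] add [iucos,aia] -> 6 lines: wxnve zpqbe ffra iucos aia jhiia
Hunk 4: at line 1 remove [ffra,iucos] add [tntj,jkctn,csos] -> 7 lines: wxnve zpqbe tntj jkctn csos aia jhiia
Hunk 5: at line 2 remove [tntj,jkctn] add [fup] -> 6 lines: wxnve zpqbe fup csos aia jhiia
Hunk 6: at line 1 remove [zpqbe,fup] add [pwwg,hapkj] -> 6 lines: wxnve pwwg hapkj csos aia jhiia
Hunk 7: at line 1 remove [hapkj] add [lykyw] -> 6 lines: wxnve pwwg lykyw csos aia jhiia
Final line 3: lykyw

Answer: lykyw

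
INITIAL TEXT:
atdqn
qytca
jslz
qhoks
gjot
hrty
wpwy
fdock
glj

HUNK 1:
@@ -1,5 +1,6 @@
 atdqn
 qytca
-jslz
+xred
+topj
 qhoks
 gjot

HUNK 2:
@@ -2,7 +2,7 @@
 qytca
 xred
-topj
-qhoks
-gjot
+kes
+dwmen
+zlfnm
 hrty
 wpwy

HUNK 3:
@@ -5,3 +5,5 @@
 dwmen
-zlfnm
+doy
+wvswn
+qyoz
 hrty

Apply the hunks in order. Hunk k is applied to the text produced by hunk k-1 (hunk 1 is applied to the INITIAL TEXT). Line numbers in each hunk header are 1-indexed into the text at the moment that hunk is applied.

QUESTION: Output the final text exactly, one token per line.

Answer: atdqn
qytca
xred
kes
dwmen
doy
wvswn
qyoz
hrty
wpwy
fdock
glj

Derivation:
Hunk 1: at line 1 remove [jslz] add [xred,topj] -> 10 lines: atdqn qytca xred topj qhoks gjot hrty wpwy fdock glj
Hunk 2: at line 2 remove [topj,qhoks,gjot] add [kes,dwmen,zlfnm] -> 10 lines: atdqn qytca xred kes dwmen zlfnm hrty wpwy fdock glj
Hunk 3: at line 5 remove [zlfnm] add [doy,wvswn,qyoz] -> 12 lines: atdqn qytca xred kes dwmen doy wvswn qyoz hrty wpwy fdock glj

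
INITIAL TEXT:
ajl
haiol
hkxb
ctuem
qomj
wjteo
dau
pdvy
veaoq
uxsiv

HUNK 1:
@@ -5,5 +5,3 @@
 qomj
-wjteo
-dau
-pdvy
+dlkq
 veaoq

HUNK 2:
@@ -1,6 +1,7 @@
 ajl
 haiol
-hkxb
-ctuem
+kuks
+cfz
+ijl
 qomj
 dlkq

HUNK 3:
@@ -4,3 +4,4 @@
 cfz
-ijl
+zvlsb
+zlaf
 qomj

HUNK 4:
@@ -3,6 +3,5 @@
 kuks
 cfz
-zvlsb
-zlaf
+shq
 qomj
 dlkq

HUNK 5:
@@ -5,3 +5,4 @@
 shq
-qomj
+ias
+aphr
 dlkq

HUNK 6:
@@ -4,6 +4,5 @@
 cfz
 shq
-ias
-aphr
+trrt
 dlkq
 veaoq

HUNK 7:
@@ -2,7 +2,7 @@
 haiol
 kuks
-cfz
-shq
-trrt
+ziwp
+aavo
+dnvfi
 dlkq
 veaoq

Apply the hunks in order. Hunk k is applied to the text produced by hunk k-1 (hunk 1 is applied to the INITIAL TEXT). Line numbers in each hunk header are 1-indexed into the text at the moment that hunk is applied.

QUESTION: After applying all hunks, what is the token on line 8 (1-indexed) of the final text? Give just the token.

Answer: veaoq

Derivation:
Hunk 1: at line 5 remove [wjteo,dau,pdvy] add [dlkq] -> 8 lines: ajl haiol hkxb ctuem qomj dlkq veaoq uxsiv
Hunk 2: at line 1 remove [hkxb,ctuem] add [kuks,cfz,ijl] -> 9 lines: ajl haiol kuks cfz ijl qomj dlkq veaoq uxsiv
Hunk 3: at line 4 remove [ijl] add [zvlsb,zlaf] -> 10 lines: ajl haiol kuks cfz zvlsb zlaf qomj dlkq veaoq uxsiv
Hunk 4: at line 3 remove [zvlsb,zlaf] add [shq] -> 9 lines: ajl haiol kuks cfz shq qomj dlkq veaoq uxsiv
Hunk 5: at line 5 remove [qomj] add [ias,aphr] -> 10 lines: ajl haiol kuks cfz shq ias aphr dlkq veaoq uxsiv
Hunk 6: at line 4 remove [ias,aphr] add [trrt] -> 9 lines: ajl haiol kuks cfz shq trrt dlkq veaoq uxsiv
Hunk 7: at line 2 remove [cfz,shq,trrt] add [ziwp,aavo,dnvfi] -> 9 lines: ajl haiol kuks ziwp aavo dnvfi dlkq veaoq uxsiv
Final line 8: veaoq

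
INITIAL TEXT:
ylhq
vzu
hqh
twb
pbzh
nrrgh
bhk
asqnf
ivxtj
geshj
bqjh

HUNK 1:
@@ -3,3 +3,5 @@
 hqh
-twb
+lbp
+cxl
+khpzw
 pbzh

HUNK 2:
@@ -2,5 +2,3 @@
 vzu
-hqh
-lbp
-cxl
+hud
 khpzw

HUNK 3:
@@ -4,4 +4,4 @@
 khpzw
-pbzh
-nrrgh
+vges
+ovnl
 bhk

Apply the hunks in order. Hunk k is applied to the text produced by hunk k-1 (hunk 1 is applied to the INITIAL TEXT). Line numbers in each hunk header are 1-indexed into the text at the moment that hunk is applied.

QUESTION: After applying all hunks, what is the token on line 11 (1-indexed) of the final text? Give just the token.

Hunk 1: at line 3 remove [twb] add [lbp,cxl,khpzw] -> 13 lines: ylhq vzu hqh lbp cxl khpzw pbzh nrrgh bhk asqnf ivxtj geshj bqjh
Hunk 2: at line 2 remove [hqh,lbp,cxl] add [hud] -> 11 lines: ylhq vzu hud khpzw pbzh nrrgh bhk asqnf ivxtj geshj bqjh
Hunk 3: at line 4 remove [pbzh,nrrgh] add [vges,ovnl] -> 11 lines: ylhq vzu hud khpzw vges ovnl bhk asqnf ivxtj geshj bqjh
Final line 11: bqjh

Answer: bqjh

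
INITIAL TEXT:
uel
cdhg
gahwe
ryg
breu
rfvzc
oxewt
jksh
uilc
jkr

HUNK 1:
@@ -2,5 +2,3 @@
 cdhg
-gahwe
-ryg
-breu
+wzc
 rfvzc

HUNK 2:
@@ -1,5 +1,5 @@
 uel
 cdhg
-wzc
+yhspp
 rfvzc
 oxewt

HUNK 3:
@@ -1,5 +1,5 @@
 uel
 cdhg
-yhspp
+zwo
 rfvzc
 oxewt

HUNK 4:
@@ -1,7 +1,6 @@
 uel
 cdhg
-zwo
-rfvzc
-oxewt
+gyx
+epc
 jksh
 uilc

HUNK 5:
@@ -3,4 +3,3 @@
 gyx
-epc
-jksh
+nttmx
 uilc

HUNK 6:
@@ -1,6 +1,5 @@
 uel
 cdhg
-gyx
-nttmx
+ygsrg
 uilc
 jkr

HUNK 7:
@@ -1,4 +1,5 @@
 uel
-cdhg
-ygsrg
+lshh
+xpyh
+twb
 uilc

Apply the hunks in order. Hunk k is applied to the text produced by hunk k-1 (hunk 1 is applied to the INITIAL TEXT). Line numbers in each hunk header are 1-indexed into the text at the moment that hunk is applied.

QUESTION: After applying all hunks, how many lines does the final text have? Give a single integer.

Hunk 1: at line 2 remove [gahwe,ryg,breu] add [wzc] -> 8 lines: uel cdhg wzc rfvzc oxewt jksh uilc jkr
Hunk 2: at line 1 remove [wzc] add [yhspp] -> 8 lines: uel cdhg yhspp rfvzc oxewt jksh uilc jkr
Hunk 3: at line 1 remove [yhspp] add [zwo] -> 8 lines: uel cdhg zwo rfvzc oxewt jksh uilc jkr
Hunk 4: at line 1 remove [zwo,rfvzc,oxewt] add [gyx,epc] -> 7 lines: uel cdhg gyx epc jksh uilc jkr
Hunk 5: at line 3 remove [epc,jksh] add [nttmx] -> 6 lines: uel cdhg gyx nttmx uilc jkr
Hunk 6: at line 1 remove [gyx,nttmx] add [ygsrg] -> 5 lines: uel cdhg ygsrg uilc jkr
Hunk 7: at line 1 remove [cdhg,ygsrg] add [lshh,xpyh,twb] -> 6 lines: uel lshh xpyh twb uilc jkr
Final line count: 6

Answer: 6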